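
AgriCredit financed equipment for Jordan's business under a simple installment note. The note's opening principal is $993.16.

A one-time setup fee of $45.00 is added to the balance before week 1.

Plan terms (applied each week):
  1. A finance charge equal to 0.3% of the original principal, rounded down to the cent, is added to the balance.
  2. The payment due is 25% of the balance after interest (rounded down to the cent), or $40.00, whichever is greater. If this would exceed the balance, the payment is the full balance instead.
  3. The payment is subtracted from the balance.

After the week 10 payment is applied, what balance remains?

$35.22

Week 1: opening $1,038.16; interest $2.97 → $1,041.13; payment $260.28; balance $780.85
Week 2: opening $780.85; interest $2.97 → $783.82; payment $195.95; balance $587.87
Week 3: opening $587.87; interest $2.97 → $590.84; payment $147.71; balance $443.13
Week 4: opening $443.13; interest $2.97 → $446.10; payment $111.52; balance $334.58
Week 5: opening $334.58; interest $2.97 → $337.55; payment $84.38; balance $253.17
Week 6: opening $253.17; interest $2.97 → $256.14; payment $64.03; balance $192.11
Week 7: opening $192.11; interest $2.97 → $195.08; payment $48.77; balance $146.31
Week 8: opening $146.31; interest $2.97 → $149.28; payment $40.00; balance $109.28
Week 9: opening $109.28; interest $2.97 → $112.25; payment $40.00; balance $72.25
Week 10: opening $72.25; interest $2.97 → $75.22; payment $40.00; balance $35.22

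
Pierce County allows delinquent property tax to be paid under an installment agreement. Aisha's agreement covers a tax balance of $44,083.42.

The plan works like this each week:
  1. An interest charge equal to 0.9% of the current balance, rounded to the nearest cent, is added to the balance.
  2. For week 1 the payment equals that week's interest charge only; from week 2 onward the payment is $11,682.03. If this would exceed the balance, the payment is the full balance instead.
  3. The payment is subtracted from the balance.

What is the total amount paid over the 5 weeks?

# | Opening | Interest | Payment | End bal
1 | $44,083.42 | $396.75 | $396.75 | $44,083.42
2 | $44,083.42 | $396.75 | $11,682.03 | $32,798.14
3 | $32,798.14 | $295.18 | $11,682.03 | $21,411.29
4 | $21,411.29 | $192.70 | $11,682.03 | $9,921.96
5 | $9,921.96 | $89.30 | $10,011.26 | $0.00
Total paid: $45,454.10

$45,454.10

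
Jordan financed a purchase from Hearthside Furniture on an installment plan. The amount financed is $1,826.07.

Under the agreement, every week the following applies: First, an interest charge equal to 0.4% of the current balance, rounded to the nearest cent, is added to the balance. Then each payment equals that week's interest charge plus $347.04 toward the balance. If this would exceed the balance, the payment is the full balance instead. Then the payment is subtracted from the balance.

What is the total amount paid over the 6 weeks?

Week 1: $1,826.07 +$7.30 interest = $1,833.37; pay $354.34 → $1,479.03
Week 2: $1,479.03 +$5.92 interest = $1,484.95; pay $352.96 → $1,131.99
Week 3: $1,131.99 +$4.53 interest = $1,136.52; pay $351.57 → $784.95
Week 4: $784.95 +$3.14 interest = $788.09; pay $350.18 → $437.91
Week 5: $437.91 +$1.75 interest = $439.66; pay $348.79 → $90.87
Week 6: $90.87 +$0.36 interest = $91.23; pay $91.23 → $0.00
Total paid: $1,849.07

$1,849.07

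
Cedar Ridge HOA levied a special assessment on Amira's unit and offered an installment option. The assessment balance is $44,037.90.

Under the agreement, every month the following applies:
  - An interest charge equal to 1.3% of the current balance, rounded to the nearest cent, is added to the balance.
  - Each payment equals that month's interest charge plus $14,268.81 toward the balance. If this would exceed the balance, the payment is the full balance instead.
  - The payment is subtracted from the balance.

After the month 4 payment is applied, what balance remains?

$0.00

Month 1: $44,037.90 +$572.49 interest = $44,610.39; pay $14,841.30 → $29,769.09
Month 2: $29,769.09 +$387.00 interest = $30,156.09; pay $14,655.81 → $15,500.28
Month 3: $15,500.28 +$201.50 interest = $15,701.78; pay $14,470.31 → $1,231.47
Month 4: $1,231.47 +$16.01 interest = $1,247.48; pay $1,247.48 → $0.00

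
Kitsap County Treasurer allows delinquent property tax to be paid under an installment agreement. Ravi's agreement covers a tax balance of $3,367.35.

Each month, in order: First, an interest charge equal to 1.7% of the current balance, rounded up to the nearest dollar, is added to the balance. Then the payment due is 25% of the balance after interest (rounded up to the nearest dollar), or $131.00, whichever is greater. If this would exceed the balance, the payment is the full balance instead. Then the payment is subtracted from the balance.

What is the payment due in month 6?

$222.00

Month 1: opening $3,367.35; interest $58.00 → $3,425.35; payment $857.00; balance $2,568.35
Month 2: opening $2,568.35; interest $44.00 → $2,612.35; payment $654.00; balance $1,958.35
Month 3: opening $1,958.35; interest $34.00 → $1,992.35; payment $499.00; balance $1,493.35
Month 4: opening $1,493.35; interest $26.00 → $1,519.35; payment $380.00; balance $1,139.35
Month 5: opening $1,139.35; interest $20.00 → $1,159.35; payment $290.00; balance $869.35
Month 6: opening $869.35; interest $15.00 → $884.35; payment $222.00; balance $662.35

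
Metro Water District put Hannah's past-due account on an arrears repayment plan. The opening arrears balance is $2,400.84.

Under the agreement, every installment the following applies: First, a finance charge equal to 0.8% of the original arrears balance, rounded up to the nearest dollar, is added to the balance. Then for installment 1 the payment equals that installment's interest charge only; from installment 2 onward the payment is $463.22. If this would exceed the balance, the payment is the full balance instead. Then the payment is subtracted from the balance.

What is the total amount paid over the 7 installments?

$2,540.84

Installment 1: opening $2,400.84; interest $20.00 → $2,420.84; payment $20.00; balance $2,400.84
Installment 2: opening $2,400.84; interest $20.00 → $2,420.84; payment $463.22; balance $1,957.62
Installment 3: opening $1,957.62; interest $20.00 → $1,977.62; payment $463.22; balance $1,514.40
Installment 4: opening $1,514.40; interest $20.00 → $1,534.40; payment $463.22; balance $1,071.18
Installment 5: opening $1,071.18; interest $20.00 → $1,091.18; payment $463.22; balance $627.96
Installment 6: opening $627.96; interest $20.00 → $647.96; payment $463.22; balance $184.74
Installment 7: opening $184.74; interest $20.00 → $204.74; payment $204.74; balance $0.00
Total paid: $2,540.84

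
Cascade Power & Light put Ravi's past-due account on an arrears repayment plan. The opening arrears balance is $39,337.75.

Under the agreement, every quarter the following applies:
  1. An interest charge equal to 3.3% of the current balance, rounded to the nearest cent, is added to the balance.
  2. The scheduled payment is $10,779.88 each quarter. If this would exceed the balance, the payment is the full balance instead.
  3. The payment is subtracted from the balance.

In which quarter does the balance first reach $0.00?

4

Quarter 1: opening $39,337.75; interest $1,298.15 → $40,635.90; payment $10,779.88; balance $29,856.02
Quarter 2: opening $29,856.02; interest $985.25 → $30,841.27; payment $10,779.88; balance $20,061.39
Quarter 3: opening $20,061.39; interest $662.03 → $20,723.42; payment $10,779.88; balance $9,943.54
Quarter 4: opening $9,943.54; interest $328.14 → $10,271.68; payment $10,271.68; balance $0.00
Balance reaches $0.00 in quarter 4.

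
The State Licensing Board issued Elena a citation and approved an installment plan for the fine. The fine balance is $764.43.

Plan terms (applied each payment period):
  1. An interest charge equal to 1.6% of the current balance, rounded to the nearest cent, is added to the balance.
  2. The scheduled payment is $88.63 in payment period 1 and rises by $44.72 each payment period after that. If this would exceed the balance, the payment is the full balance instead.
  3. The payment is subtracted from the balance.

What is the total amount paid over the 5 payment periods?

Payment period 1: opening $764.43; interest $12.23 → $776.66; payment $88.63; balance $688.03
Payment period 2: opening $688.03; interest $11.01 → $699.04; payment $133.35; balance $565.69
Payment period 3: opening $565.69; interest $9.05 → $574.74; payment $178.07; balance $396.67
Payment period 4: opening $396.67; interest $6.35 → $403.02; payment $222.79; balance $180.23
Payment period 5: opening $180.23; interest $2.88 → $183.11; payment $183.11; balance $0.00
Total paid: $805.95

$805.95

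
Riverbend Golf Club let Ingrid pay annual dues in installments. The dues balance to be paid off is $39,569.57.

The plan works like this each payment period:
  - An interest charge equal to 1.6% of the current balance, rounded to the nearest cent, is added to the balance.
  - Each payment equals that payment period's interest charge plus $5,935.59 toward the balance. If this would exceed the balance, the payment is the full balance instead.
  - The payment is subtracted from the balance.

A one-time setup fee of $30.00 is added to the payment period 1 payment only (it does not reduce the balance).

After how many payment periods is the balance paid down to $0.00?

Payment period 1: opening $39,569.57; interest $633.11 → $40,202.68; payment $6,568.70 (+ $30.00 fee); balance $33,633.98
Payment period 2: opening $33,633.98; interest $538.14 → $34,172.12; payment $6,473.73; balance $27,698.39
Payment period 3: opening $27,698.39; interest $443.17 → $28,141.56; payment $6,378.76; balance $21,762.80
Payment period 4: opening $21,762.80; interest $348.20 → $22,111.00; payment $6,283.79; balance $15,827.21
Payment period 5: opening $15,827.21; interest $253.24 → $16,080.45; payment $6,188.83; balance $9,891.62
Payment period 6: opening $9,891.62; interest $158.27 → $10,049.89; payment $6,093.86; balance $3,956.03
Payment period 7: opening $3,956.03; interest $63.30 → $4,019.33; payment $4,019.33; balance $0.00
Balance reaches $0.00 in payment period 7.

7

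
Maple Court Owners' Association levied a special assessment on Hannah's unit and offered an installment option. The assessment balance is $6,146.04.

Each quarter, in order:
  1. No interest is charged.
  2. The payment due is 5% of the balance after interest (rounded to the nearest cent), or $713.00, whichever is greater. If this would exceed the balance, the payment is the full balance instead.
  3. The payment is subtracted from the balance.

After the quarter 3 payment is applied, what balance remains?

$4,007.04

Quarter 1: opening $6,146.04; payment $713.00; balance $5,433.04
Quarter 2: opening $5,433.04; payment $713.00; balance $4,720.04
Quarter 3: opening $4,720.04; payment $713.00; balance $4,007.04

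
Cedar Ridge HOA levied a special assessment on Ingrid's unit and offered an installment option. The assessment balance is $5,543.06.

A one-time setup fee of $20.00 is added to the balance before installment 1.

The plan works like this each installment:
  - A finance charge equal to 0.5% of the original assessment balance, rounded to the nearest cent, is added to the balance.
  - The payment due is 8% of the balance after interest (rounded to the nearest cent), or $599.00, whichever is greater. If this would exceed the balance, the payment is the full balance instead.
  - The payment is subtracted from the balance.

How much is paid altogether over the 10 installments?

Installment 1: $5,563.06 +$27.72 interest = $5,590.78; pay $599.00 → $4,991.78
Installment 2: $4,991.78 +$27.72 interest = $5,019.50; pay $599.00 → $4,420.50
Installment 3: $4,420.50 +$27.72 interest = $4,448.22; pay $599.00 → $3,849.22
Installment 4: $3,849.22 +$27.72 interest = $3,876.94; pay $599.00 → $3,277.94
Installment 5: $3,277.94 +$27.72 interest = $3,305.66; pay $599.00 → $2,706.66
Installment 6: $2,706.66 +$27.72 interest = $2,734.38; pay $599.00 → $2,135.38
Installment 7: $2,135.38 +$27.72 interest = $2,163.10; pay $599.00 → $1,564.10
Installment 8: $1,564.10 +$27.72 interest = $1,591.82; pay $599.00 → $992.82
Installment 9: $992.82 +$27.72 interest = $1,020.54; pay $599.00 → $421.54
Installment 10: $421.54 +$27.72 interest = $449.26; pay $449.26 → $0.00
Total paid: $5,840.26

$5,840.26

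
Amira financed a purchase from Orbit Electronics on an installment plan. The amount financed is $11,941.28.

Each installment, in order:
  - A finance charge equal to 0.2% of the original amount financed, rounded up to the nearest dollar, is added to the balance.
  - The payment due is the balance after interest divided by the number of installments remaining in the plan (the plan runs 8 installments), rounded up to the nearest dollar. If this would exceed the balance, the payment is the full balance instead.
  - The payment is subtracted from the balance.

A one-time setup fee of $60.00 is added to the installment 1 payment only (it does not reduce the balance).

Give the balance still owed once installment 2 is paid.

$8,993.28

# | Opening | Interest | Payment | Fee | End bal
1 | $11,941.28 | $24.00 | $1,496.00 | $60.00 | $10,469.28
2 | $10,469.28 | $24.00 | $1,500.00 | — | $8,993.28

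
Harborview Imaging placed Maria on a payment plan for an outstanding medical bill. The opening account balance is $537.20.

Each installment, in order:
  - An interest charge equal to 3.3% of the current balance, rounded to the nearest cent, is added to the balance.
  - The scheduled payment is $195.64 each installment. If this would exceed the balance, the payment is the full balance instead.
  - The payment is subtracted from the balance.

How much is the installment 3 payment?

$181.30

# | Opening | Interest | Payment | End bal
1 | $537.20 | $17.73 | $195.64 | $359.29
2 | $359.29 | $11.86 | $195.64 | $175.51
3 | $175.51 | $5.79 | $181.30 | $0.00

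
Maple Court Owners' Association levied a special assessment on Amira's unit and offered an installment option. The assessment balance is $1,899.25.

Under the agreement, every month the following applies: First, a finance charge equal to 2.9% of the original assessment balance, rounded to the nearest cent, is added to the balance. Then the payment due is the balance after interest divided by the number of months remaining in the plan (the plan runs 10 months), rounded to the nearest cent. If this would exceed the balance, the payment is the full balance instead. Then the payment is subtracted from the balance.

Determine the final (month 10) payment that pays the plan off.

$351.25

Month 1: opening $1,899.25; interest $55.08 → $1,954.33; payment $195.43; balance $1,758.90
Month 2: opening $1,758.90; interest $55.08 → $1,813.98; payment $201.55; balance $1,612.43
Month 3: opening $1,612.43; interest $55.08 → $1,667.51; payment $208.44; balance $1,459.07
Month 4: opening $1,459.07; interest $55.08 → $1,514.15; payment $216.31; balance $1,297.84
Month 5: opening $1,297.84; interest $55.08 → $1,352.92; payment $225.49; balance $1,127.43
Month 6: opening $1,127.43; interest $55.08 → $1,182.51; payment $236.50; balance $946.01
Month 7: opening $946.01; interest $55.08 → $1,001.09; payment $250.27; balance $750.82
Month 8: opening $750.82; interest $55.08 → $805.90; payment $268.63; balance $537.27
Month 9: opening $537.27; interest $55.08 → $592.35; payment $296.18; balance $296.17
Month 10: opening $296.17; interest $55.08 → $351.25; payment $351.25; balance $0.00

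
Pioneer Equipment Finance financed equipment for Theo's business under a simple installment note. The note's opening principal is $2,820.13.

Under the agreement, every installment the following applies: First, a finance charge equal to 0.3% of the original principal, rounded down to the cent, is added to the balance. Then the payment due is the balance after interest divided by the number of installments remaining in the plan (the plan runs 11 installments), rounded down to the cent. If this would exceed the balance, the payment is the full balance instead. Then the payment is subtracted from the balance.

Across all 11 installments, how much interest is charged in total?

Installment 1: opening $2,820.13; interest $8.46 → $2,828.59; payment $257.14; balance $2,571.45
Installment 2: opening $2,571.45; interest $8.46 → $2,579.91; payment $257.99; balance $2,321.92
Installment 3: opening $2,321.92; interest $8.46 → $2,330.38; payment $258.93; balance $2,071.45
Installment 4: opening $2,071.45; interest $8.46 → $2,079.91; payment $259.98; balance $1,819.93
Installment 5: opening $1,819.93; interest $8.46 → $1,828.39; payment $261.19; balance $1,567.20
Installment 6: opening $1,567.20; interest $8.46 → $1,575.66; payment $262.61; balance $1,313.05
Installment 7: opening $1,313.05; interest $8.46 → $1,321.51; payment $264.30; balance $1,057.21
Installment 8: opening $1,057.21; interest $8.46 → $1,065.67; payment $266.41; balance $799.26
Installment 9: opening $799.26; interest $8.46 → $807.72; payment $269.24; balance $538.48
Installment 10: opening $538.48; interest $8.46 → $546.94; payment $273.47; balance $273.47
Installment 11: opening $273.47; interest $8.46 → $281.93; payment $281.93; balance $0.00
Total interest: $8.46 + $8.46 + $8.46 + $8.46 + $8.46 + $8.46 + $8.46 + $8.46 + $8.46 + $8.46 + $8.46 = $93.06

$93.06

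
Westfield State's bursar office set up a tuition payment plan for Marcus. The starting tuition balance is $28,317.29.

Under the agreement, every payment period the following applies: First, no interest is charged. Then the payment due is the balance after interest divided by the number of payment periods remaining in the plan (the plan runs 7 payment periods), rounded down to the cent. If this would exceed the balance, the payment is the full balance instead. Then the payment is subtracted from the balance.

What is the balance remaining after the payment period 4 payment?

Payment period 1: opening $28,317.29; payment $4,045.32; balance $24,271.97
Payment period 2: opening $24,271.97; payment $4,045.32; balance $20,226.65
Payment period 3: opening $20,226.65; payment $4,045.33; balance $16,181.32
Payment period 4: opening $16,181.32; payment $4,045.33; balance $12,135.99

$12,135.99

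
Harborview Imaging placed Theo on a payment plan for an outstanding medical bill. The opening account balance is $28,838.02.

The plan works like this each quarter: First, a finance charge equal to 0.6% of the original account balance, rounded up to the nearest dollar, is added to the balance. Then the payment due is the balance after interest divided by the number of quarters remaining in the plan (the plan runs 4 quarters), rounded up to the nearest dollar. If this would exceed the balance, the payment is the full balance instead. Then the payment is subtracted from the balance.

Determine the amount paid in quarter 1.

Quarter 1: opening $28,838.02; interest $174.00 → $29,012.02; payment $7,254.00; balance $21,758.02

$7,254.00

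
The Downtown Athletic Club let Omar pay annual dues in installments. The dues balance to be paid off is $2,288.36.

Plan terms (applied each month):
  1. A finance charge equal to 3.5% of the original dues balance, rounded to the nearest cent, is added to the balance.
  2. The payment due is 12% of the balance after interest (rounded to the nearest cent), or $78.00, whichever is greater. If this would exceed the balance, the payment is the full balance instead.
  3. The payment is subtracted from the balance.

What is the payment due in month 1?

Month 1: $2,288.36 +$80.09 interest = $2,368.45; pay $284.21 → $2,084.24

$284.21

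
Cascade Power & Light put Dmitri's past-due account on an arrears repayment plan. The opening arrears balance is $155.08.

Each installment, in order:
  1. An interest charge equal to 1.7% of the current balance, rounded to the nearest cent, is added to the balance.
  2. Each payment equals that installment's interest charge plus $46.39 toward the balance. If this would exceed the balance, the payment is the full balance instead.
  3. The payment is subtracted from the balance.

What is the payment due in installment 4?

$16.18

# | Opening | Interest | Payment | End bal
1 | $155.08 | $2.64 | $49.03 | $108.69
2 | $108.69 | $1.85 | $48.24 | $62.30
3 | $62.30 | $1.06 | $47.45 | $15.91
4 | $15.91 | $0.27 | $16.18 | $0.00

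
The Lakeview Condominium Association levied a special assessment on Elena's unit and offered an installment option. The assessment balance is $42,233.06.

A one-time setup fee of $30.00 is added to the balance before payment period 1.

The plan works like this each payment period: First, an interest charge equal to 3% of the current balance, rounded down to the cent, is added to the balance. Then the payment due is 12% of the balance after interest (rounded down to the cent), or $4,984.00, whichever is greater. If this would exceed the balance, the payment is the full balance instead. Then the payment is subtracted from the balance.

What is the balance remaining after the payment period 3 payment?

$30,522.62

Payment period 1: opening $42,263.06; interest $1,267.89 → $43,530.95; payment $5,223.71; balance $38,307.24
Payment period 2: opening $38,307.24; interest $1,149.21 → $39,456.45; payment $4,984.00; balance $34,472.45
Payment period 3: opening $34,472.45; interest $1,034.17 → $35,506.62; payment $4,984.00; balance $30,522.62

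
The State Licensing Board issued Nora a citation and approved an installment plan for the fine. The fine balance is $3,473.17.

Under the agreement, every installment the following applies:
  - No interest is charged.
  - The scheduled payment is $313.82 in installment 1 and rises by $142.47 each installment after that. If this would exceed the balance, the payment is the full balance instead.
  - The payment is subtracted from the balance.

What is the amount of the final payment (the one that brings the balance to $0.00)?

Installment 1: $3,473.17 − $313.82 → $3,159.35
Installment 2: $3,159.35 − $456.29 → $2,703.06
Installment 3: $2,703.06 − $598.76 → $2,104.30
Installment 4: $2,104.30 − $741.23 → $1,363.07
Installment 5: $1,363.07 − $883.70 → $479.37
Installment 6: $479.37 − $479.37 → $0.00

$479.37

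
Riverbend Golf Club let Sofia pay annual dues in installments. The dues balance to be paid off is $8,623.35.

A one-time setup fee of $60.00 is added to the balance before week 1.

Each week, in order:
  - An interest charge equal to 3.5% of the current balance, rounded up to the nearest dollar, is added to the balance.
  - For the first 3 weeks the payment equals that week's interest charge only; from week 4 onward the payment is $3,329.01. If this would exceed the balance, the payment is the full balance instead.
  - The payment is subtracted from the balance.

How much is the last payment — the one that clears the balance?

$2,617.33

Week 1: opening $8,683.35; interest $304.00 → $8,987.35; payment $304.00; balance $8,683.35
Week 2: opening $8,683.35; interest $304.00 → $8,987.35; payment $304.00; balance $8,683.35
Week 3: opening $8,683.35; interest $304.00 → $8,987.35; payment $304.00; balance $8,683.35
Week 4: opening $8,683.35; interest $304.00 → $8,987.35; payment $3,329.01; balance $5,658.34
Week 5: opening $5,658.34; interest $199.00 → $5,857.34; payment $3,329.01; balance $2,528.33
Week 6: opening $2,528.33; interest $89.00 → $2,617.33; payment $2,617.33; balance $0.00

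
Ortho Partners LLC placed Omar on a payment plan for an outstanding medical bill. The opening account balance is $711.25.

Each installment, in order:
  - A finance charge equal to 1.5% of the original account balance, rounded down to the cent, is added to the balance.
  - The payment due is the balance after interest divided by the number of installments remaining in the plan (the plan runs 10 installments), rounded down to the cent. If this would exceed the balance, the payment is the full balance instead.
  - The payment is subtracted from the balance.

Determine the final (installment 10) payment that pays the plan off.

Installment 1: $711.25 +$10.66 interest = $721.91; pay $72.19 → $649.72
Installment 2: $649.72 +$10.66 interest = $660.38; pay $73.37 → $587.01
Installment 3: $587.01 +$10.66 interest = $597.67; pay $74.70 → $522.97
Installment 4: $522.97 +$10.66 interest = $533.63; pay $76.23 → $457.40
Installment 5: $457.40 +$10.66 interest = $468.06; pay $78.01 → $390.05
Installment 6: $390.05 +$10.66 interest = $400.71; pay $80.14 → $320.57
Installment 7: $320.57 +$10.66 interest = $331.23; pay $82.80 → $248.43
Installment 8: $248.43 +$10.66 interest = $259.09; pay $86.36 → $172.73
Installment 9: $172.73 +$10.66 interest = $183.39; pay $91.69 → $91.70
Installment 10: $91.70 +$10.66 interest = $102.36; pay $102.36 → $0.00

$102.36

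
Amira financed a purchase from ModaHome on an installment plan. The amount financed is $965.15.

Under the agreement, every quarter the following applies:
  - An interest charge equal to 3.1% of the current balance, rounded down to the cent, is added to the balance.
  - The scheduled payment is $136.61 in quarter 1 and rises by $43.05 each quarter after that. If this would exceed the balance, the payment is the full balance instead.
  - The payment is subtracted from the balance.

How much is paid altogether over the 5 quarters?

$1,067.05

# | Opening | Interest | Payment | End bal
1 | $965.15 | $29.91 | $136.61 | $858.45
2 | $858.45 | $26.61 | $179.66 | $705.40
3 | $705.40 | $21.86 | $222.71 | $504.55
4 | $504.55 | $15.64 | $265.76 | $254.43
5 | $254.43 | $7.88 | $262.31 | $0.00
Total paid: $1,067.05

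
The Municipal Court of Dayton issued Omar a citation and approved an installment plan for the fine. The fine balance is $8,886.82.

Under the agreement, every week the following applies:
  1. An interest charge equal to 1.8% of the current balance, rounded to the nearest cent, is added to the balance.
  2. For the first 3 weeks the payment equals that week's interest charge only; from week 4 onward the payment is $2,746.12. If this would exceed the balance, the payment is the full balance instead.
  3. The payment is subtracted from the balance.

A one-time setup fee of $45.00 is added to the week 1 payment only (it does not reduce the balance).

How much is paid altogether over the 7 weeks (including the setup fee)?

Week 1: opening $8,886.82; interest $159.96 → $9,046.78; payment $159.96 (+ $45.00 fee); balance $8,886.82
Week 2: opening $8,886.82; interest $159.96 → $9,046.78; payment $159.96; balance $8,886.82
Week 3: opening $8,886.82; interest $159.96 → $9,046.78; payment $159.96; balance $8,886.82
Week 4: opening $8,886.82; interest $159.96 → $9,046.78; payment $2,746.12; balance $6,300.66
Week 5: opening $6,300.66; interest $113.41 → $6,414.07; payment $2,746.12; balance $3,667.95
Week 6: opening $3,667.95; interest $66.02 → $3,733.97; payment $2,746.12; balance $987.85
Week 7: opening $987.85; interest $17.78 → $1,005.63; payment $1,005.63; balance $0.00
Total paid: $9,768.87

$9,768.87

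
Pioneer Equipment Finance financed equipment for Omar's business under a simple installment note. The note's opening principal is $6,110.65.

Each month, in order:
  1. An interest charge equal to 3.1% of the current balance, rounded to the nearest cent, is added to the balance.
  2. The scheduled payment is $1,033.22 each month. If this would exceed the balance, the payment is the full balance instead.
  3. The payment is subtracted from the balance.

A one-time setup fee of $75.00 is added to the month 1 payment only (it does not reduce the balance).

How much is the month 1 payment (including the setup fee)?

$1,108.22

Month 1: opening $6,110.65; interest $189.43 → $6,300.08; payment $1,033.22 (+ $75.00 fee); balance $5,266.86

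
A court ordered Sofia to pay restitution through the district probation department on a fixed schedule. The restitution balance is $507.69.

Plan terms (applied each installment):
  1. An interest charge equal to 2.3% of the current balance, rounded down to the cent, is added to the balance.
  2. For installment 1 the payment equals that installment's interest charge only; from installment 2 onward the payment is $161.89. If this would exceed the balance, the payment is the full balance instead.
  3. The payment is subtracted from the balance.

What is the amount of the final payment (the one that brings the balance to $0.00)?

Installment 1: opening $507.69; interest $11.67 → $519.36; payment $11.67; balance $507.69
Installment 2: opening $507.69; interest $11.67 → $519.36; payment $161.89; balance $357.47
Installment 3: opening $357.47; interest $8.22 → $365.69; payment $161.89; balance $203.80
Installment 4: opening $203.80; interest $4.68 → $208.48; payment $161.89; balance $46.59
Installment 5: opening $46.59; interest $1.07 → $47.66; payment $47.66; balance $0.00

$47.66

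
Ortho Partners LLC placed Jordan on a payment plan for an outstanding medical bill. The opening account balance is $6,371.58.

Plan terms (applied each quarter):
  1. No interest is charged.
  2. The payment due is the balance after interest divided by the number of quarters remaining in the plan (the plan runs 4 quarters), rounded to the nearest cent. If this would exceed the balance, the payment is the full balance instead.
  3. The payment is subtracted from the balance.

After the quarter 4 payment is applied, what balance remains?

$0.00

# | Opening | Payment | End bal
1 | $6,371.58 | $1,592.90 | $4,778.68
2 | $4,778.68 | $1,592.89 | $3,185.79
3 | $3,185.79 | $1,592.90 | $1,592.89
4 | $1,592.89 | $1,592.89 | $0.00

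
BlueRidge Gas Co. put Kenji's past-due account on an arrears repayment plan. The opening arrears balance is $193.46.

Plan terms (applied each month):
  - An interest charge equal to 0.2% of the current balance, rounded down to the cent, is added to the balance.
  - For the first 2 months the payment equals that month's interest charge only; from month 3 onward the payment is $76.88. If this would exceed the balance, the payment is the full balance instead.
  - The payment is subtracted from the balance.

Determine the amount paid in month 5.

Month 1: $193.46 +$0.38 interest = $193.84; pay $0.38 → $193.46
Month 2: $193.46 +$0.38 interest = $193.84; pay $0.38 → $193.46
Month 3: $193.46 +$0.38 interest = $193.84; pay $76.88 → $116.96
Month 4: $116.96 +$0.23 interest = $117.19; pay $76.88 → $40.31
Month 5: $40.31 +$0.08 interest = $40.39; pay $40.39 → $0.00

$40.39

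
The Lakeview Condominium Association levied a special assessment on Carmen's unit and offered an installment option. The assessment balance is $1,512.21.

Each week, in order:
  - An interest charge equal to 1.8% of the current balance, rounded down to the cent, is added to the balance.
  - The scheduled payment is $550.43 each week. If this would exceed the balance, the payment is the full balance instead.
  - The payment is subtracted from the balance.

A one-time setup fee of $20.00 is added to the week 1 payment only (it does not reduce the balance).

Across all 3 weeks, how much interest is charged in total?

Week 1: opening $1,512.21; interest $27.21 → $1,539.42; payment $550.43 (+ $20.00 fee); balance $988.99
Week 2: opening $988.99; interest $17.80 → $1,006.79; payment $550.43; balance $456.36
Week 3: opening $456.36; interest $8.21 → $464.57; payment $464.57; balance $0.00
Total interest: $27.21 + $17.80 + $8.21 = $53.22

$53.22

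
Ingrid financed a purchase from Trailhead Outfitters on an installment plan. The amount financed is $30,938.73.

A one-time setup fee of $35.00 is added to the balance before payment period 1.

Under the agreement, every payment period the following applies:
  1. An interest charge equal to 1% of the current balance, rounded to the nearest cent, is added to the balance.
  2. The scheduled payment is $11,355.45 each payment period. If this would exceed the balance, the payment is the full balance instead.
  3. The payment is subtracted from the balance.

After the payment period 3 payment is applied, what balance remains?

$0.00

Payment period 1: opening $30,973.73; interest $309.74 → $31,283.47; payment $11,355.45; balance $19,928.02
Payment period 2: opening $19,928.02; interest $199.28 → $20,127.30; payment $11,355.45; balance $8,771.85
Payment period 3: opening $8,771.85; interest $87.72 → $8,859.57; payment $8,859.57; balance $0.00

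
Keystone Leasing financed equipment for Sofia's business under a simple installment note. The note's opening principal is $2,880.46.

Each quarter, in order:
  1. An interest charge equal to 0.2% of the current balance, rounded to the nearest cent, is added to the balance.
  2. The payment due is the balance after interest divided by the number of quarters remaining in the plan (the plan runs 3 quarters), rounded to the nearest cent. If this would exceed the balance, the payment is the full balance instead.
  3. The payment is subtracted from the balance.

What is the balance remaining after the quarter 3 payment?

Quarter 1: $2,880.46 +$5.76 interest = $2,886.22; pay $962.07 → $1,924.15
Quarter 2: $1,924.15 +$3.85 interest = $1,928.00; pay $964.00 → $964.00
Quarter 3: $964.00 +$1.93 interest = $965.93; pay $965.93 → $0.00

$0.00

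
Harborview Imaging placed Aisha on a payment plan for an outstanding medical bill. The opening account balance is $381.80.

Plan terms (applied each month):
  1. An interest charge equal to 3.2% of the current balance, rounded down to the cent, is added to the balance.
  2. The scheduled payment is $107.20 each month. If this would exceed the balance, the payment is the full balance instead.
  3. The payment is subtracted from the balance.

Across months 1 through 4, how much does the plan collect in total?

# | Opening | Interest | Payment | End bal
1 | $381.80 | $12.21 | $107.20 | $286.81
2 | $286.81 | $9.17 | $107.20 | $188.78
3 | $188.78 | $6.04 | $107.20 | $87.62
4 | $87.62 | $2.80 | $90.42 | $0.00
Total paid: $412.02

$412.02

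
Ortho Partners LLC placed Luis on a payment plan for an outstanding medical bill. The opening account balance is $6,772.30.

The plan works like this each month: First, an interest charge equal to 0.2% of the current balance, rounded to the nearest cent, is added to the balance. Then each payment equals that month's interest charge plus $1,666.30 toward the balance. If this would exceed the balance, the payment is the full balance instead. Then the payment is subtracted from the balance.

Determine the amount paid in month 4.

$1,669.85

Month 1: opening $6,772.30; interest $13.54 → $6,785.84; payment $1,679.84; balance $5,106.00
Month 2: opening $5,106.00; interest $10.21 → $5,116.21; payment $1,676.51; balance $3,439.70
Month 3: opening $3,439.70; interest $6.88 → $3,446.58; payment $1,673.18; balance $1,773.40
Month 4: opening $1,773.40; interest $3.55 → $1,776.95; payment $1,669.85; balance $107.10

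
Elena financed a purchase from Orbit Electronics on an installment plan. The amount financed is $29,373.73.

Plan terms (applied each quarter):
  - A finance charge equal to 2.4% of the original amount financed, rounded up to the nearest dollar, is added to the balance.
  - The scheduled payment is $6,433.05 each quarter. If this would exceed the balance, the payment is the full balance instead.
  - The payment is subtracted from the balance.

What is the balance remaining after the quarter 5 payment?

$733.48

Quarter 1: opening $29,373.73; interest $705.00 → $30,078.73; payment $6,433.05; balance $23,645.68
Quarter 2: opening $23,645.68; interest $705.00 → $24,350.68; payment $6,433.05; balance $17,917.63
Quarter 3: opening $17,917.63; interest $705.00 → $18,622.63; payment $6,433.05; balance $12,189.58
Quarter 4: opening $12,189.58; interest $705.00 → $12,894.58; payment $6,433.05; balance $6,461.53
Quarter 5: opening $6,461.53; interest $705.00 → $7,166.53; payment $6,433.05; balance $733.48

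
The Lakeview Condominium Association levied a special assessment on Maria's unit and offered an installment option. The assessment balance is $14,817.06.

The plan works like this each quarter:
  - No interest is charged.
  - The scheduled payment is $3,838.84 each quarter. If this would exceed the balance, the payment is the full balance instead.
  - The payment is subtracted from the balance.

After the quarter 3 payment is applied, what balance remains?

$3,300.54

Quarter 1: $14,817.06 − $3,838.84 → $10,978.22
Quarter 2: $10,978.22 − $3,838.84 → $7,139.38
Quarter 3: $7,139.38 − $3,838.84 → $3,300.54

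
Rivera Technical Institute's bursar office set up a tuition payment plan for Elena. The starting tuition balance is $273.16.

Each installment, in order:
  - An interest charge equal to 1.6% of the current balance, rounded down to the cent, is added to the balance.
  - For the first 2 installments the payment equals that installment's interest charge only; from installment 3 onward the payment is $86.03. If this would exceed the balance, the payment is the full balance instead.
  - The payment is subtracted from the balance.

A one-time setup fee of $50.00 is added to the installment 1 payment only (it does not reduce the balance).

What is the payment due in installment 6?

# | Opening | Interest | Payment | Fee | End bal
1 | $273.16 | $4.37 | $4.37 | $50.00 | $273.16
2 | $273.16 | $4.37 | $4.37 | — | $273.16
3 | $273.16 | $4.37 | $86.03 | — | $191.50
4 | $191.50 | $3.06 | $86.03 | — | $108.53
5 | $108.53 | $1.73 | $86.03 | — | $24.23
6 | $24.23 | $0.38 | $24.61 | — | $0.00

$24.61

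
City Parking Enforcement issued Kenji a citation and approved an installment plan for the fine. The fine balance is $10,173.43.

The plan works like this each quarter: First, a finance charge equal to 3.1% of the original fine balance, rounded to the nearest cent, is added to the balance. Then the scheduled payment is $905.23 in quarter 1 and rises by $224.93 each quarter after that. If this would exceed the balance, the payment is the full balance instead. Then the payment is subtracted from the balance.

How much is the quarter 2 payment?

Quarter 1: opening $10,173.43; interest $315.38 → $10,488.81; payment $905.23; balance $9,583.58
Quarter 2: opening $9,583.58; interest $315.38 → $9,898.96; payment $1,130.16; balance $8,768.80

$1,130.16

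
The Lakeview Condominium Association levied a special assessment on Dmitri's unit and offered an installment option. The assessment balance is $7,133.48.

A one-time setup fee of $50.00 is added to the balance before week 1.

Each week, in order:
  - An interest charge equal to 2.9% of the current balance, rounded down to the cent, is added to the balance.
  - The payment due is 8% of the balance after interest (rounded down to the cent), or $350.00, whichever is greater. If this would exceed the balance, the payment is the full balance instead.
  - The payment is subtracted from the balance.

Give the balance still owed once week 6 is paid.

Week 1: $7,183.48 +$208.32 interest = $7,391.80; pay $591.34 → $6,800.46
Week 2: $6,800.46 +$197.21 interest = $6,997.67; pay $559.81 → $6,437.86
Week 3: $6,437.86 +$186.69 interest = $6,624.55; pay $529.96 → $6,094.59
Week 4: $6,094.59 +$176.74 interest = $6,271.33; pay $501.70 → $5,769.63
Week 5: $5,769.63 +$167.31 interest = $5,936.94; pay $474.95 → $5,461.99
Week 6: $5,461.99 +$158.39 interest = $5,620.38; pay $449.63 → $5,170.75

$5,170.75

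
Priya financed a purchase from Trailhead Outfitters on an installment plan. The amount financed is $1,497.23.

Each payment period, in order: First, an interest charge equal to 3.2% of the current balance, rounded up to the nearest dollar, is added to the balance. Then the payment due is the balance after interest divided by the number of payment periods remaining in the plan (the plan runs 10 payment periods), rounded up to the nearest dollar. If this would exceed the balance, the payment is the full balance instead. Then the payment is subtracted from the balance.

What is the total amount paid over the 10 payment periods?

# | Opening | Interest | Payment | End bal
1 | $1,497.23 | $48.00 | $155.00 | $1,390.23
2 | $1,390.23 | $45.00 | $160.00 | $1,275.23
3 | $1,275.23 | $41.00 | $165.00 | $1,151.23
4 | $1,151.23 | $37.00 | $170.00 | $1,018.23
5 | $1,018.23 | $33.00 | $176.00 | $875.23
6 | $875.23 | $29.00 | $181.00 | $723.23
7 | $723.23 | $24.00 | $187.00 | $560.23
8 | $560.23 | $18.00 | $193.00 | $385.23
9 | $385.23 | $13.00 | $200.00 | $198.23
10 | $198.23 | $7.00 | $205.23 | $0.00
Total paid: $1,792.23

$1,792.23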